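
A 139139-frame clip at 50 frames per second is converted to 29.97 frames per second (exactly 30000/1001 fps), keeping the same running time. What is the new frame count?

Target frames = source frames × (target rate / source rate) = 139139 × (30000/1001)/(50) = 139139 × 600/1001 = 83400.

83400 frames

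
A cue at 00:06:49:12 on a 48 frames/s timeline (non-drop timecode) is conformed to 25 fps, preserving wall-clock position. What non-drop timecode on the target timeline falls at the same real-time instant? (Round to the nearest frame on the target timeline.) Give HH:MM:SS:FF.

00:06:49:06

Source frame index: (0×3600 + 6×60 + 49) × 48 + 12 = 19644.
Real time: 19644 / (48) = 1637/4 s.
Target frame: (1637/4) × (25) = 40925/4 ≈ 10231.250 → 10231.
At 25 labels/s: frame 10231 → 00:06:49:06.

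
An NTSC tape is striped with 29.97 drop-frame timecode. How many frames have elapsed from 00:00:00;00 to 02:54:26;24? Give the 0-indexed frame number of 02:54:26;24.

Complete 10-minute blocks: 17, each 17982 frames → 305694.
Remaining 4 whole minutes in the current block: 1800 + 3 × 1798 = 7194 frames.
Within the current minute: 26 × 30 + 24 − 2 = 802 (labels ;00/;01 skipped at this minute). Total = 305694 + 7194 + 802 = 313690.

313690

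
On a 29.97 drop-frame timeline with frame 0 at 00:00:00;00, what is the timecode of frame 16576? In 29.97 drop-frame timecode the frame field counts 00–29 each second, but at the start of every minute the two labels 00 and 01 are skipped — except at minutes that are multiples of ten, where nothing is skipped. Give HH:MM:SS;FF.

Each 10-minute DF block holds 10 × 60 × 30 − 9 × 2 = 17982 frames. 16576 ÷ 17982 → 0 full blocks, remainder 16576.
Within the partial block the first minute is 1800 frames and each further minute 1798, so 9 further minute boundaries passed. Total skipped labels = 18 × 0 + 2 × 9 = 18.
Non-drop label index = 16576 + 18 = 16594; at 30 labels/s that is 00:09:13:04, i.e. DF 00:09:13;04.

00:09:13;04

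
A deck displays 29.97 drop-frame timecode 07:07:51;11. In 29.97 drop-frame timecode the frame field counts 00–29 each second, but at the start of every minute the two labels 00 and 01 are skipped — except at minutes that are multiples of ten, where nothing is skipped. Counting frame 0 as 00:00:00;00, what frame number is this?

769371

As if non-drop at 30 labels/s: (7 × 3600 + 7 × 60 + 51) × 30 + 11 = 770141.
Minute boundaries passed: 427; those not divisible by 10: 427 − 42 = 385; dropped labels = 2 × 385 = 770.
Actual frame index = 770141 − 770 = 769371.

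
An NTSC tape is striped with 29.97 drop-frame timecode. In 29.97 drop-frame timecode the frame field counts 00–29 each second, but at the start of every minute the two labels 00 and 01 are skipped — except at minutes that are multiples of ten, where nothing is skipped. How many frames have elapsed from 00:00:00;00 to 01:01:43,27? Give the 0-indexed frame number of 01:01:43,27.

Complete 10-minute blocks: 6, each 17982 frames → 107892.
Remaining 1 whole minute in the current block: 1800 + 0 × 1798 = 1800 frames.
Within the current minute: 43 × 30 + 27 − 2 = 1315 (labels ;00/;01 skipped at this minute). Total = 107892 + 1800 + 1315 = 111007.

111007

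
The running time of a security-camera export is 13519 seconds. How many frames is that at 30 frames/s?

Frames = 13519 × 30 = 405570.

405570 frames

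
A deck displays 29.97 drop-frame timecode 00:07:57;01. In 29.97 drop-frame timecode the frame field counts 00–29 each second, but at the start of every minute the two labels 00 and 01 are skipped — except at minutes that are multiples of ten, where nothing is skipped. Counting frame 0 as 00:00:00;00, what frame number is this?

14297

Complete 10-minute blocks: 0, each 17982 frames → 0.
Remaining 7 whole minutes in the current block: 1800 + 6 × 1798 = 12588 frames.
Within the current minute: 57 × 30 + 1 − 2 = 1709 (labels ;00/;01 skipped at this minute). Total = 0 + 12588 + 1709 = 14297.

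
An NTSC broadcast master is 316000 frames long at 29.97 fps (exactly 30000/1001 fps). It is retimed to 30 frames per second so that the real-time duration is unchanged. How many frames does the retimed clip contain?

Target frames = source frames × (target rate / source rate) = 316000 × (30)/(30000/1001) = 316000 × 1001/1000 = 316316.

316316 frames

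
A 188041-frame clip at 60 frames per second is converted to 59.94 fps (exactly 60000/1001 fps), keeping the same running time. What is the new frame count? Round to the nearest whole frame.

187853 frames

Frames at target rate = 188041 × (60000/1001) / (60) = 26863000/143 ≈ 187853.147.
Nearest whole frame: 187853.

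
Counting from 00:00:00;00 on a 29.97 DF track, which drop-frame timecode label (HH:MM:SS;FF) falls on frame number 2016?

00:01:07;08

Each 10-minute DF block holds 10 × 60 × 30 − 9 × 2 = 17982 frames. 2016 ÷ 17982 → 0 full blocks, remainder 2016.
Within the partial block the first minute is 1800 frames and each further minute 1798, so 1 further minute boundary passed. Total skipped labels = 18 × 0 + 2 × 1 = 2.
Non-drop label index = 2016 + 2 = 2018; at 30 labels/s that is 00:01:07:08, i.e. DF 00:01:07;08.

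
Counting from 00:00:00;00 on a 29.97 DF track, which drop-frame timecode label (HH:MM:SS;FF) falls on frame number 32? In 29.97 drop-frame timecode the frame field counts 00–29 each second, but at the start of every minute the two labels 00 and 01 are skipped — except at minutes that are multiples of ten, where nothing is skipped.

Each 10-minute DF block holds 10 × 60 × 30 − 9 × 2 = 17982 frames. 32 ÷ 17982 → 0 full blocks, remainder 32.
Within the partial block the first minute is 1800 frames and each further minute 1798, so 0 further minute boundaries passed. Total skipped labels = 18 × 0 + 2 × 0 = 0.
Non-drop label index = 32 + 0 = 32; at 30 labels/s that is 00:00:01:02, i.e. DF 00:00:01;02.

00:00:01;02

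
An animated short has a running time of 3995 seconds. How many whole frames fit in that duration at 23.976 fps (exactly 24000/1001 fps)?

95784 frames

Frames = 3995 × 24000/1001 = 95880000/1001 ≈ 95784.2158.
Complete frames: 95784.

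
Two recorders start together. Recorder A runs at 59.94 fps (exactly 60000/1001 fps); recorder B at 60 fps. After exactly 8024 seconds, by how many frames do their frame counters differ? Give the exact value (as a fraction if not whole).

481440/1001 frames

A emits 60000/1001 × 8024 = 481440000/1001 frames; B emits 60 × 8024 = 481440.
Difference = 481440/1001 frames (≈ 480.9590); B is ahead of A.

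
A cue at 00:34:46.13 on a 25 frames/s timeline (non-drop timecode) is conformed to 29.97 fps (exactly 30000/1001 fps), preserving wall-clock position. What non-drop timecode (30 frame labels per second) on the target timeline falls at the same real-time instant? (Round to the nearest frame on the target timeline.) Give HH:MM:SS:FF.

00:34:44:13

Source frame index: (0×3600 + 34×60 + 46) × 25 + 13 = 52163.
Real time: 52163 / (25) = 52163/25 s.
Target frame: (52163/25) × (30000/1001) = 62595600/1001 ≈ 62533.067 → 62533.
At 30 labels/s: frame 62533 → 00:34:44:13.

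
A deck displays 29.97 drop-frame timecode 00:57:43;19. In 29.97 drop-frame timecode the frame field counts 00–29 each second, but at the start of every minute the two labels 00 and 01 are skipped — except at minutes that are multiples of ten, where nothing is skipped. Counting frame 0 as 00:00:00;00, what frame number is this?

Complete 10-minute blocks: 5, each 17982 frames → 89910.
Remaining 7 whole minutes in the current block: 1800 + 6 × 1798 = 12588 frames.
Within the current minute: 43 × 30 + 19 − 2 = 1307 (labels ;00/;01 skipped at this minute). Total = 89910 + 12588 + 1307 = 103805.

103805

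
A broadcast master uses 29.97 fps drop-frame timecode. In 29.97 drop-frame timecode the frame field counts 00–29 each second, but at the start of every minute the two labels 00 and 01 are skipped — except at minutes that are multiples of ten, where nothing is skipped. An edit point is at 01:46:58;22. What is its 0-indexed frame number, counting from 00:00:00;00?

As if non-drop at 30 labels/s: (1 × 3600 + 46 × 60 + 58) × 30 + 22 = 192562.
Minute boundaries passed: 106; those not divisible by 10: 106 − 10 = 96; dropped labels = 2 × 96 = 192.
Actual frame index = 192562 − 192 = 192370.

192370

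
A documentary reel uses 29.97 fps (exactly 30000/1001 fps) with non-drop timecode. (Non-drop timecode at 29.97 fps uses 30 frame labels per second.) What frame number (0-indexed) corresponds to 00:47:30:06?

Total seconds to the label: (0 × 3600 + 47 × 60 + 30) = 2850.
Frame index = 2850 × 30 + 6 = 85506.

85506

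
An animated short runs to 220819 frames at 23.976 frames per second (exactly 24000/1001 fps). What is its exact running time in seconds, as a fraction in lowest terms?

Running time = 220819 ÷ (24000/1001) = 220819 × 1001/24000 = 221039819/24000 s.

221039819/24000 seconds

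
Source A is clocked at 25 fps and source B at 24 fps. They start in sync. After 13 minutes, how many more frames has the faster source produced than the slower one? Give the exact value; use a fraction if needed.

13 min = 780 s.
A emits 25 × 780 = 19500 frames; B emits 24 × 780 = 18720.
Difference = 780 frames; B is behind A.

780 frames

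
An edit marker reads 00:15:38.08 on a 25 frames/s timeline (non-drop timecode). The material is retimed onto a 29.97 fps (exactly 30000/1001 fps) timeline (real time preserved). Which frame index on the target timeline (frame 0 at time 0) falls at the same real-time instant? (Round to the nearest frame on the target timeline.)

Source frame index: (0×3600 + 15×60 + 38) × 25 + 8 = 23458.
Real time: 23458 / (25) = 23458/25 s.
Target frame: (23458/25) × (30000/1001) = 28149600/1001 ≈ 28121.479 → 28121.

frame 28121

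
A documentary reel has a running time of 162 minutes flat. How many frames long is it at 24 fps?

233280 frames

162 min = 9720 s.
Frames = 9720 × 24 = 233280.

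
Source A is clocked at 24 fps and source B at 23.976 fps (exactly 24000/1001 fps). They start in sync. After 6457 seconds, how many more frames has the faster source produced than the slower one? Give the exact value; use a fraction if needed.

A emits 24 × 6457 = 154968 frames; B emits 24000/1001 × 6457 = 14088000/91.
Difference = 14088/91 frames (≈ 154.8132); B is behind A.

14088/91 frames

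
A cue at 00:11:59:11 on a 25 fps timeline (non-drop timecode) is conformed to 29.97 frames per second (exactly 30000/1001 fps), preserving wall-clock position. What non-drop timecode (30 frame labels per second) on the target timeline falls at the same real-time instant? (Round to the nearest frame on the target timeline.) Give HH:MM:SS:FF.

00:11:58:22

Source frame index: (0×3600 + 11×60 + 59) × 25 + 11 = 17986.
Real time: 17986 / (25) = 17986/25 s.
Target frame: (17986/25) × (30000/1001) = 21583200/1001 ≈ 21561.638 → 21562.
At 30 labels/s: frame 21562 → 00:11:58:22.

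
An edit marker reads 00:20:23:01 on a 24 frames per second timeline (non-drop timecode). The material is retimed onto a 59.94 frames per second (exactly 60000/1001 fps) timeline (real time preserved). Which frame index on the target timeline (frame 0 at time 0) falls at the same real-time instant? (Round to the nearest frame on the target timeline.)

Source frame index: (0×3600 + 20×60 + 23) × 24 + 1 = 29353.
Real time: 29353 / (24) = 29353/24 s.
Target frame: (29353/24) × (60000/1001) = 73382500/1001 ≈ 73309.191 → 73309.

frame 73309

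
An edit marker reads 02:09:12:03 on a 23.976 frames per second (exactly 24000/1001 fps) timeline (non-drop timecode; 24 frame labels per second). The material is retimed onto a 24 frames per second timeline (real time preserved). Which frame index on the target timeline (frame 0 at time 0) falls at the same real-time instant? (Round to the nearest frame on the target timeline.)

frame 186237

Source frame index: (2×3600 + 9×60 + 12) × 24 + 3 = 186051.
Real time: 186051 / (24000/1001) = 62079017/8000 s.
Target frame: (62079017/8000) × (24) = 186237051/1000 ≈ 186237.051 → 186237.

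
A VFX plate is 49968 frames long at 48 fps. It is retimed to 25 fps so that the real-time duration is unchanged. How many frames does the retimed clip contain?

26025 frames

Target frames = source frames × (target rate / source rate) = 49968 × (25)/(48) = 49968 × 25/48 = 26025.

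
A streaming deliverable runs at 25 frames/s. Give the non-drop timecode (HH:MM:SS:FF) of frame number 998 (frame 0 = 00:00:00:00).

998 ÷ 25 = 39 full seconds, remainder 23 frames.
39 s = 0 h 0 min 39 s.
Timecode: 00:00:39:23.

00:00:39:23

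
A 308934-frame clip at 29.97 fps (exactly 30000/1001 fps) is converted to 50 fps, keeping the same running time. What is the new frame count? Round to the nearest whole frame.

515405 frames

Frames at target rate = 308934 × (50) / (30000/1001) = 51540489/100 ≈ 515404.890.
Nearest whole frame: 515405.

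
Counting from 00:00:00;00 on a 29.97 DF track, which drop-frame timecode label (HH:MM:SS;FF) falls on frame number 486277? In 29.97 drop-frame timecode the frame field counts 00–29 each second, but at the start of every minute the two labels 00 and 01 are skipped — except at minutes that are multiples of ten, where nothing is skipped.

Ten DF minutes hold 17982 frames, so frame 486277 lies in block 27 (frames 485514–503495) with 763 frames into that block.
The block's first minute is 1800 frames and the rest 1798 each; 763 frames reaches minute 0, so 27 × 18 + 0 × 2 = 486 labels have been skipped so far.
Adding those back, label number 486277 + 486 = 486763 at 30 labels/s is 16225 s + 13 f = 4 h 30 min 25 s frame 13, i.e. 04:30:25;13.

04:30:25;13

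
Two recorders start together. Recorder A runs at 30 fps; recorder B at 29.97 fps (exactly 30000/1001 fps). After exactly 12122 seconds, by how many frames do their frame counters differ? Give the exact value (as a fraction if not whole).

33060/91 frames

A emits 30 × 12122 = 363660 frames; B emits 30000/1001 × 12122 = 33060000/91.
Difference = 33060/91 frames (≈ 363.2967); B is behind A.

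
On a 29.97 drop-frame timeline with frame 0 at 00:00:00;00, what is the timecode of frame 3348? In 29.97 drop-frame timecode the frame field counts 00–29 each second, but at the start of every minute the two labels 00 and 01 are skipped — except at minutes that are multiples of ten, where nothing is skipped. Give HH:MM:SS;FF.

00:01:51;20

Ten DF minutes hold 17982 frames, so frame 3348 lies in block 0 (frames 0–17981) with 3348 frames into that block.
The block's first minute is 1800 frames and the rest 1798 each; 3348 frames reaches minute 1, so 0 × 18 + 1 × 2 = 2 labels have been skipped so far.
Adding those back, label number 3348 + 2 = 3350 at 30 labels/s is 111 s + 20 f = 0 h 1 min 51 s frame 20, i.e. 00:01:51;20.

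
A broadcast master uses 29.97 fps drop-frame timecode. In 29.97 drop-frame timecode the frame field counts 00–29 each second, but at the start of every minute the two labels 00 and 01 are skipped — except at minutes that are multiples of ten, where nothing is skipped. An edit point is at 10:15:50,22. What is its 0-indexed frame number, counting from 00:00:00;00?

1107414

As if non-drop at 30 labels/s: (10 × 3600 + 15 × 60 + 50) × 30 + 22 = 1108522.
Minute boundaries passed: 615; those not divisible by 10: 615 − 61 = 554; dropped labels = 2 × 554 = 1108.
Actual frame index = 1108522 − 1108 = 1107414.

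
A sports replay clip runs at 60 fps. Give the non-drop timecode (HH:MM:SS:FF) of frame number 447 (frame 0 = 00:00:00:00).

00:00:07:27

447 ÷ 60 = 7 full seconds, remainder 27 frames.
7 s = 0 h 0 min 7 s.
Timecode: 00:00:07:27.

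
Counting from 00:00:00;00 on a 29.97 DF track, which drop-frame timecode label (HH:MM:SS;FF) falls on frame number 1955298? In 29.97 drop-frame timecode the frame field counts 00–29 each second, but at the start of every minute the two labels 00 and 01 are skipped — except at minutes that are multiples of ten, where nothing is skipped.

18:07:21;26

Each 10-minute DF block holds 10 × 60 × 30 − 9 × 2 = 17982 frames. 1955298 ÷ 17982 → 108 full blocks, remainder 13242.
Within the partial block the first minute is 1800 frames and each further minute 1798, so 7 further minute boundaries passed. Total skipped labels = 18 × 108 + 2 × 7 = 1958.
Non-drop label index = 1955298 + 1958 = 1957256; at 30 labels/s that is 18:07:21:26, i.e. DF 18:07:21;26.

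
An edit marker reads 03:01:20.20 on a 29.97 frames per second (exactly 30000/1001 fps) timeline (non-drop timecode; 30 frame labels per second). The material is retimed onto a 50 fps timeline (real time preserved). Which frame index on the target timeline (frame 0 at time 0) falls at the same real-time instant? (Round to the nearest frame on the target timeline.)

Source frame index: (3×3600 + 1×60 + 20) × 30 + 20 = 326420.
Real time: 326420 / (30000/1001) = 16337321/1500 s.
Target frame: (16337321/1500) × (50) = 16337321/30 ≈ 544577.367 → 544577.

frame 544577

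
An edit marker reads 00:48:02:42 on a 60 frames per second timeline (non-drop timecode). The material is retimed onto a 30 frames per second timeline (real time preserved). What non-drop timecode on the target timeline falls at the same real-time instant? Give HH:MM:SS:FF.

00:48:02:21

Source frame index: (0×3600 + 48×60 + 2) × 60 + 42 = 172962.
Real time: 172962 / (60) = 28827/10 s.
Target frame: (28827/10) × (30) = 86481.
At 30 labels/s: frame 86481 → 00:48:02:21.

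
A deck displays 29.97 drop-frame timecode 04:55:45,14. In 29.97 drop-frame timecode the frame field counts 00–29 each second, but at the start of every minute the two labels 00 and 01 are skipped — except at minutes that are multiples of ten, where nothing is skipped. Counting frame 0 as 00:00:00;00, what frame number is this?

Complete 10-minute blocks: 29, each 17982 frames → 521478.
Remaining 5 whole minutes in the current block: 1800 + 4 × 1798 = 8992 frames.
Within the current minute: 45 × 30 + 14 − 2 = 1362 (labels ;00/;01 skipped at this minute). Total = 521478 + 8992 + 1362 = 531832.

531832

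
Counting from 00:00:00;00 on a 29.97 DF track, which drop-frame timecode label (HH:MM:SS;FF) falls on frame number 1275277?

Each 10-minute DF block holds 10 × 60 × 30 − 9 × 2 = 17982 frames. 1275277 ÷ 17982 → 70 full blocks, remainder 16537.
Within the partial block the first minute is 1800 frames and each further minute 1798, so 9 further minute boundaries passed. Total skipped labels = 18 × 70 + 2 × 9 = 1278.
Non-drop label index = 1275277 + 1278 = 1276555; at 30 labels/s that is 11:49:11:25, i.e. DF 11:49:11;25.

11:49:11;25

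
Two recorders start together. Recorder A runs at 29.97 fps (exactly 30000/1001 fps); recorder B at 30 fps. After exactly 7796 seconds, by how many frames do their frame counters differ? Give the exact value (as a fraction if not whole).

233880/1001 frames

A emits 30000/1001 × 7796 = 233880000/1001 frames; B emits 30 × 7796 = 233880.
Difference = 233880/1001 frames (≈ 233.6464); B is ahead of A.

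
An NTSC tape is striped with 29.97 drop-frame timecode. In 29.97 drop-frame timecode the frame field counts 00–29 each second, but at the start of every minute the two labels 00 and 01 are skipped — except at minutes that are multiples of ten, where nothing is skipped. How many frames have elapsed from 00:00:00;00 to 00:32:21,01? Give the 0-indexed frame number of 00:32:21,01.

As if non-drop at 30 labels/s: (0 × 3600 + 32 × 60 + 21) × 30 + 1 = 58231.
Minute boundaries passed: 32; those not divisible by 10: 32 − 3 = 29; dropped labels = 2 × 29 = 58.
Actual frame index = 58231 − 58 = 58173.

58173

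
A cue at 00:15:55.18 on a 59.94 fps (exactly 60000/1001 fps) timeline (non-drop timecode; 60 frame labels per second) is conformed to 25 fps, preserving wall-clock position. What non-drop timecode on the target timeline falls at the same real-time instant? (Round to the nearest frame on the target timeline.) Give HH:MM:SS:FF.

00:15:56:06

Source frame index: (0×3600 + 15×60 + 55) × 60 + 18 = 57318.
Real time: 57318 / (60000/1001) = 9562553/10000 s.
Target frame: (9562553/10000) × (25) = 9562553/400 ≈ 23906.382 → 23906.
At 25 labels/s: frame 23906 → 00:15:56:06.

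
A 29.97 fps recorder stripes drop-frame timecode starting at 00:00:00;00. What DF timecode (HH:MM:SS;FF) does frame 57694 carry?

Ten DF minutes hold 17982 frames, so frame 57694 lies in block 3 (frames 53946–71927) with 3748 frames into that block.
The block's first minute is 1800 frames and the rest 1798 each; 3748 frames reaches minute 2, so 3 × 18 + 2 × 2 = 58 labels have been skipped so far.
Adding those back, label number 57694 + 58 = 57752 at 30 labels/s is 1925 s + 2 f = 0 h 32 min 5 s frame 2, i.e. 00:32:05;02.

00:32:05;02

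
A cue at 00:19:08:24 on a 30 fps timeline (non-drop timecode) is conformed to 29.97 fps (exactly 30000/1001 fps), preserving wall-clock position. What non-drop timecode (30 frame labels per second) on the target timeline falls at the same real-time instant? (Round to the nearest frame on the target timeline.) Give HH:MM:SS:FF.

00:19:07:20

Source frame index: (0×3600 + 19×60 + 8) × 30 + 24 = 34464.
Real time: 34464 / (30) = 5744/5 s.
Target frame: (5744/5) × (30000/1001) = 34464000/1001 ≈ 34429.570 → 34430.
At 30 labels/s: frame 34430 → 00:19:07:20.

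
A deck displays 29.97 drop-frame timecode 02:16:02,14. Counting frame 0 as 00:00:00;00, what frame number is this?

244628

As if non-drop at 30 labels/s: (2 × 3600 + 16 × 60 + 2) × 30 + 14 = 244874.
Minute boundaries passed: 136; those not divisible by 10: 136 − 13 = 123; dropped labels = 2 × 123 = 246.
Actual frame index = 244874 − 246 = 244628.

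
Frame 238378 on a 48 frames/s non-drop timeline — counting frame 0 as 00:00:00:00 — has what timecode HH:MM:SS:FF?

01:22:46:10

238378 ÷ 48 = 4966 full seconds, remainder 10 frames.
4966 s = 1 h 22 min 46 s.
Timecode: 01:22:46:10.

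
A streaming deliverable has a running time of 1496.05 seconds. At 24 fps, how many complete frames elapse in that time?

35905 frames

Frames = 1496.05 × 24 = 179526/5 ≈ 35905.2000.
Complete frames: 35905.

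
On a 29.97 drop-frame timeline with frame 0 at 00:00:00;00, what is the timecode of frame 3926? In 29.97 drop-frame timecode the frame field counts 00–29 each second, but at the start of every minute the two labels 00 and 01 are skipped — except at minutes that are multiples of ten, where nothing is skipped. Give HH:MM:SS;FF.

Ten DF minutes hold 17982 frames, so frame 3926 lies in block 0 (frames 0–17981) with 3926 frames into that block.
The block's first minute is 1800 frames and the rest 1798 each; 3926 frames reaches minute 2, so 0 × 18 + 2 × 2 = 4 labels have been skipped so far.
Adding those back, label number 3926 + 4 = 3930 at 30 labels/s is 131 s + 0 f = 0 h 2 min 11 s frame 0, i.e. 00:02:11;00.

00:02:11;00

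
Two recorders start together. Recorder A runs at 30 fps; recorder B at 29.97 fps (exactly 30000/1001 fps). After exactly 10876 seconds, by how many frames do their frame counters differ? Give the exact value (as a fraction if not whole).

326280/1001 frames

A emits 30 × 10876 = 326280 frames; B emits 30000/1001 × 10876 = 326280000/1001.
Difference = 326280/1001 frames (≈ 325.9540); B is behind A.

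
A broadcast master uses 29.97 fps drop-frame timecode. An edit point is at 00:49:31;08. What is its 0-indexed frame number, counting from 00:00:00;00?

89048

As if non-drop at 30 labels/s: (0 × 3600 + 49 × 60 + 31) × 30 + 8 = 89138.
Minute boundaries passed: 49; those not divisible by 10: 49 − 4 = 45; dropped labels = 2 × 45 = 90.
Actual frame index = 89138 − 90 = 89048.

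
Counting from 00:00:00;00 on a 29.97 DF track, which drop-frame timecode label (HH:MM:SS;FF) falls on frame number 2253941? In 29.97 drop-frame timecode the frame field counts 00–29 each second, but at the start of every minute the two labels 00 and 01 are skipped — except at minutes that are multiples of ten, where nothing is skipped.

20:53:26;17

Ten DF minutes hold 17982 frames, so frame 2253941 lies in block 125 (frames 2247750–2265731) with 6191 frames into that block.
The block's first minute is 1800 frames and the rest 1798 each; 6191 frames reaches minute 3, so 125 × 18 + 3 × 2 = 2256 labels have been skipped so far.
Adding those back, label number 2253941 + 2256 = 2256197 at 30 labels/s is 75206 s + 17 f = 20 h 53 min 26 s frame 17, i.e. 20:53:26;17.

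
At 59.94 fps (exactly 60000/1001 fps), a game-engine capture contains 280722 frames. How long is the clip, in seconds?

4683.3787 seconds

Running time = 280722 / (60000/1001) = 4683.3787 s.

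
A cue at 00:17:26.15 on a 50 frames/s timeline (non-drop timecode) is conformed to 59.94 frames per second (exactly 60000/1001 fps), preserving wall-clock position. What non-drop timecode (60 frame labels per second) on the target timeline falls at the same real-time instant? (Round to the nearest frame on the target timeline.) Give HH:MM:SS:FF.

00:17:25:15

Source frame index: (0×3600 + 17×60 + 26) × 50 + 15 = 52315.
Real time: 52315 / (50) = 10463/10 s.
Target frame: (10463/10) × (60000/1001) = 62778000/1001 ≈ 62715.285 → 62715.
At 60 labels/s: frame 62715 → 00:17:25:15.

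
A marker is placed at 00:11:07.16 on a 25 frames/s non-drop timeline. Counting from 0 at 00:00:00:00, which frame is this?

frame 16691

Total seconds to the label: (0 × 3600 + 11 × 60 + 7) = 667.
Frame index = 667 × 25 + 16 = 16691.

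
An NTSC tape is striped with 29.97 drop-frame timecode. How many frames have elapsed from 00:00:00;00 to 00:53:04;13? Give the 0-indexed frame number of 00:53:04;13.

Complete 10-minute blocks: 5, each 17982 frames → 89910.
Remaining 3 whole minutes in the current block: 1800 + 2 × 1798 = 5396 frames.
Within the current minute: 4 × 30 + 13 − 2 = 131 (labels ;00/;01 skipped at this minute). Total = 89910 + 5396 + 131 = 95437.

95437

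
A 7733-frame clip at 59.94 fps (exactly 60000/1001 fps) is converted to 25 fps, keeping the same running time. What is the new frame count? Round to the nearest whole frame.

Frames at target rate = 7733 × (25) / (60000/1001) = 7740733/2400 ≈ 3225.305.
Nearest whole frame: 3225.

3225 frames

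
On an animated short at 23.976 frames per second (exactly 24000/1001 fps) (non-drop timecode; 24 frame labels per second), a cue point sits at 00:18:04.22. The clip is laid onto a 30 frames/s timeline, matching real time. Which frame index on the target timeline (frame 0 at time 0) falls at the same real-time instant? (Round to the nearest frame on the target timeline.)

Source frame index: (0×3600 + 18×60 + 4) × 24 + 22 = 26038.
Real time: 26038 / (24000/1001) = 13032019/12000 s.
Target frame: (13032019/12000) × (30) = 13032019/400 ≈ 32580.048 → 32580.

frame 32580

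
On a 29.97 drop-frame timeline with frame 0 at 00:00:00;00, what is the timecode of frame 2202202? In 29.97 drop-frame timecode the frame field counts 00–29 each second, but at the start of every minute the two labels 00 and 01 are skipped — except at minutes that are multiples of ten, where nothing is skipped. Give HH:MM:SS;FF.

20:24:40;06

Each 10-minute DF block holds 10 × 60 × 30 − 9 × 2 = 17982 frames. 2202202 ÷ 17982 → 122 full blocks, remainder 8398.
Within the partial block the first minute is 1800 frames and each further minute 1798, so 4 further minute boundaries passed. Total skipped labels = 18 × 122 + 2 × 4 = 2204.
Non-drop label index = 2202202 + 2204 = 2204406; at 30 labels/s that is 20:24:40:06, i.e. DF 20:24:40;06.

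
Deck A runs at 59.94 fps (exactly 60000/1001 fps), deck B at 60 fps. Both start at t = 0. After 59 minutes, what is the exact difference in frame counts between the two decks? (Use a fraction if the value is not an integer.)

59 min = 3540 s.
A emits 60000/1001 × 3540 = 212400000/1001 frames; B emits 60 × 3540 = 212400.
Difference = 212400/1001 frames (≈ 212.1878); B is ahead of A.

212400/1001 frames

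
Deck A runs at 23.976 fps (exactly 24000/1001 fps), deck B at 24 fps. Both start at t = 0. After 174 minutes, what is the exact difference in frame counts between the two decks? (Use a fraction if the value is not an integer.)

174 min = 10440 s.
A emits 24000/1001 × 10440 = 250560000/1001 frames; B emits 24 × 10440 = 250560.
Difference = 250560/1001 frames (≈ 250.3097); B is ahead of A.

250560/1001 frames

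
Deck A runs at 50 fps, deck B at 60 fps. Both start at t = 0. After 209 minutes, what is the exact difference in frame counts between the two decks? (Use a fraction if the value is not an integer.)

125400 frames

209 min = 12540 s.
A emits 50 × 12540 = 627000 frames; B emits 60 × 12540 = 752400.
Difference = 125400 frames; B is ahead of A.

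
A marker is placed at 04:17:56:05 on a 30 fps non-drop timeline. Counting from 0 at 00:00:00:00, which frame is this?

frame 464285

Total seconds to the label: (4 × 3600 + 17 × 60 + 56) = 15476.
Frame index = 15476 × 30 + 5 = 464285.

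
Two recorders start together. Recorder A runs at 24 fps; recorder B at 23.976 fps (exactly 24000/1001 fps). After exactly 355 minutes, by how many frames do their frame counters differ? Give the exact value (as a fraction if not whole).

511200/1001 frames

355 min = 21300 s.
A emits 24 × 21300 = 511200 frames; B emits 24000/1001 × 21300 = 511200000/1001.
Difference = 511200/1001 frames (≈ 510.6893); B is behind A.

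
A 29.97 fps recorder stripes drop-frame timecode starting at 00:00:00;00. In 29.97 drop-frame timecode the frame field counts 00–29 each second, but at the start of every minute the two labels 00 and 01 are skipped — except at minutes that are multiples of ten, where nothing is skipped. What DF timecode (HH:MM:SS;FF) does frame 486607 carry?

Each 10-minute DF block holds 10 × 60 × 30 − 9 × 2 = 17982 frames. 486607 ÷ 17982 → 27 full blocks, remainder 1093.
Within the partial block the first minute is 1800 frames and each further minute 1798, so 0 further minute boundaries passed. Total skipped labels = 18 × 27 + 2 × 0 = 486.
Non-drop label index = 486607 + 486 = 487093; at 30 labels/s that is 04:30:36:13, i.e. DF 04:30:36;13.

04:30:36;13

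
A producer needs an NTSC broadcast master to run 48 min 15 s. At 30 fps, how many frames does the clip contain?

86850 frames

48 min 15 s = 2895 s.
Frames = 2895 × 30 = 86850.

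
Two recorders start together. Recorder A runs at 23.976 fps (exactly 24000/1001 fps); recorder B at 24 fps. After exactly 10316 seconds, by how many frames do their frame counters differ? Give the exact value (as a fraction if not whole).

A emits 24000/1001 × 10316 = 247584000/1001 frames; B emits 24 × 10316 = 247584.
Difference = 247584/1001 frames (≈ 247.3367); B is ahead of A.

247584/1001 frames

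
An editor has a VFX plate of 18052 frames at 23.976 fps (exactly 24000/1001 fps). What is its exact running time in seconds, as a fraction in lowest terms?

Running time = 18052 ÷ (24000/1001) = 18052 × 1001/24000 = 4517513/6000 s.

4517513/6000 seconds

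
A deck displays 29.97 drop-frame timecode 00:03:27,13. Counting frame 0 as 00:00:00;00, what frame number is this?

6217

Complete 10-minute blocks: 0, each 17982 frames → 0.
Remaining 3 whole minutes in the current block: 1800 + 2 × 1798 = 5396 frames.
Within the current minute: 27 × 30 + 13 − 2 = 821 (labels ;00/;01 skipped at this minute). Total = 0 + 5396 + 821 = 6217.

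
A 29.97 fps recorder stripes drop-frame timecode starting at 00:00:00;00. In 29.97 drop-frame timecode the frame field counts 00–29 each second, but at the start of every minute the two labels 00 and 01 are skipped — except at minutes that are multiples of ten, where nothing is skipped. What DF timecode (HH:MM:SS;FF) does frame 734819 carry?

Ten DF minutes hold 17982 frames, so frame 734819 lies in block 40 (frames 719280–737261) with 15539 frames into that block.
The block's first minute is 1800 frames and the rest 1798 each; 15539 frames reaches minute 8, so 40 × 18 + 8 × 2 = 736 labels have been skipped so far.
Adding those back, label number 734819 + 736 = 735555 at 30 labels/s is 24518 s + 15 f = 6 h 48 min 38 s frame 15, i.e. 06:48:38;15.

06:48:38;15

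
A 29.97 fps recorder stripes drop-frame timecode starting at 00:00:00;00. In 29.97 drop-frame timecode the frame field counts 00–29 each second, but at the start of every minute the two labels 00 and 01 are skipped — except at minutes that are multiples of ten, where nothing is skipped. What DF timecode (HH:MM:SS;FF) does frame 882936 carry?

Ten DF minutes hold 17982 frames, so frame 882936 lies in block 49 (frames 881118–899099) with 1818 frames into that block.
The block's first minute is 1800 frames and the rest 1798 each; 1818 frames reaches minute 1, so 49 × 18 + 1 × 2 = 884 labels have been skipped so far.
Adding those back, label number 882936 + 884 = 883820 at 30 labels/s is 29460 s + 20 f = 8 h 11 min 0 s frame 20, i.e. 08:11:00;20.

08:11:00;20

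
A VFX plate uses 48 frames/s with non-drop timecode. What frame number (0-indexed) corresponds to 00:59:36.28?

171676

Total seconds to the label: (0 × 3600 + 59 × 60 + 36) = 3576.
Frame index = 3576 × 48 + 28 = 171676.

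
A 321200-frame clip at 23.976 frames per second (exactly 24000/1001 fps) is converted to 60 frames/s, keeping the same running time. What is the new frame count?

803803 frames

Target frames = source frames × (target rate / source rate) = 321200 × (60)/(24000/1001) = 321200 × 1001/400 = 803803.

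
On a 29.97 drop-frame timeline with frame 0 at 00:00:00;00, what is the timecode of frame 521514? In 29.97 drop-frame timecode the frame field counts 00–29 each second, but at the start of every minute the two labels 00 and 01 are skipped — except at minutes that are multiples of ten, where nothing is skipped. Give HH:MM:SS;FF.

Ten DF minutes hold 17982 frames, so frame 521514 lies in block 29 (frames 521478–539459) with 36 frames into that block.
The block's first minute is 1800 frames and the rest 1798 each; 36 frames reaches minute 0, so 29 × 18 + 0 × 2 = 522 labels have been skipped so far.
Adding those back, label number 521514 + 522 = 522036 at 30 labels/s is 17401 s + 6 f = 4 h 50 min 1 s frame 6, i.e. 04:50:01;06.

04:50:01;06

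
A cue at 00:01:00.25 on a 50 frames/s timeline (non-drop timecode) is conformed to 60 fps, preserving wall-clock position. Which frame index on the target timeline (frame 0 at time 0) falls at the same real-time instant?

frame 3630

Source frame index: (0×3600 + 1×60 + 0) × 50 + 25 = 3025.
Real time: 3025 / (50) = 121/2 s.
Target frame: (121/2) × (60) = 3630.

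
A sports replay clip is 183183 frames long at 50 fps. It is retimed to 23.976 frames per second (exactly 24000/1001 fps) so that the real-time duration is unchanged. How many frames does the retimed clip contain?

87840 frames

Target frames = source frames × (target rate / source rate) = 183183 × (24000/1001)/(50) = 183183 × 480/1001 = 87840.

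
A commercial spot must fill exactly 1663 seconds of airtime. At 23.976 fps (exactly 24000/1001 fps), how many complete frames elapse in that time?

39872 frames

Frames = 1663 × 24000/1001 = 39912000/1001 ≈ 39872.1279.
Complete frames: 39872.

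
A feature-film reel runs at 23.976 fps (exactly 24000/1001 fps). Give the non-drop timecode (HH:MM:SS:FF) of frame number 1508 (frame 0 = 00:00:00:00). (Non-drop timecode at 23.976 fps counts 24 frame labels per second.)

1508 ÷ 24 = 62 full seconds, remainder 20 frames.
62 s = 0 h 1 min 2 s.
Timecode: 00:01:02:20.

00:01:02:20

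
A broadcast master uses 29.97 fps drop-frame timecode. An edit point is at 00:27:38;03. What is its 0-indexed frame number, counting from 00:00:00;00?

49693

As if non-drop at 30 labels/s: (0 × 3600 + 27 × 60 + 38) × 30 + 3 = 49743.
Minute boundaries passed: 27; those not divisible by 10: 27 − 2 = 25; dropped labels = 2 × 25 = 50.
Actual frame index = 49743 − 50 = 49693.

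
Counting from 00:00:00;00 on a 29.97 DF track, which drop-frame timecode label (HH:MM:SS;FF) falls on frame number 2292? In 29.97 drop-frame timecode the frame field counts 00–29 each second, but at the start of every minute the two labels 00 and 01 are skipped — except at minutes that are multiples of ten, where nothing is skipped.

Each 10-minute DF block holds 10 × 60 × 30 − 9 × 2 = 17982 frames. 2292 ÷ 17982 → 0 full blocks, remainder 2292.
Within the partial block the first minute is 1800 frames and each further minute 1798, so 1 further minute boundary passed. Total skipped labels = 18 × 0 + 2 × 1 = 2.
Non-drop label index = 2292 + 2 = 2294; at 30 labels/s that is 00:01:16:14, i.e. DF 00:01:16;14.

00:01:16;14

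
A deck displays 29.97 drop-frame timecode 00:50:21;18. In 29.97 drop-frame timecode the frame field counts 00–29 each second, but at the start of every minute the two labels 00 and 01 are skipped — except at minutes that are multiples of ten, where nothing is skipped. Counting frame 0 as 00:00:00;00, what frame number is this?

Complete 10-minute blocks: 5, each 17982 frames → 89910.
Remaining 0 whole minutes in the current block: 0 frames.
Within the current minute: 21 × 30 + 18 = 648. Total = 89910 + 0 + 648 = 90558.

90558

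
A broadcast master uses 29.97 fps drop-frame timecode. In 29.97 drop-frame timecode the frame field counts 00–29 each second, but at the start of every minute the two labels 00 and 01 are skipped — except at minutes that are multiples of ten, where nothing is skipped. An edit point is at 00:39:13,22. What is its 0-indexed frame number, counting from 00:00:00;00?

70540

As if non-drop at 30 labels/s: (0 × 3600 + 39 × 60 + 13) × 30 + 22 = 70612.
Minute boundaries passed: 39; those not divisible by 10: 39 − 3 = 36; dropped labels = 2 × 36 = 72.
Actual frame index = 70612 − 72 = 70540.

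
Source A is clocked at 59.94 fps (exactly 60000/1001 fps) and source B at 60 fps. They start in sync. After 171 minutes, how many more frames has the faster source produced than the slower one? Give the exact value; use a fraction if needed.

171 min = 10260 s.
A emits 60000/1001 × 10260 = 615600000/1001 frames; B emits 60 × 10260 = 615600.
Difference = 615600/1001 frames (≈ 614.9850); B is ahead of A.

615600/1001 frames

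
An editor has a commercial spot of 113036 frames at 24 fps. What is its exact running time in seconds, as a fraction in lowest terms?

28259/6 seconds

Running time = 113036 ÷ (24) = 113036 × 1/24 = 28259/6 s.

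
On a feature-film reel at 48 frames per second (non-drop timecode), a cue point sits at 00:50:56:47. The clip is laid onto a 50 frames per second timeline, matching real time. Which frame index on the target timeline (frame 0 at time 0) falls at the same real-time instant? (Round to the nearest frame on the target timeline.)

frame 152849

Source frame index: (0×3600 + 50×60 + 56) × 48 + 47 = 146735.
Real time: 146735 / (48) = 146735/48 s.
Target frame: (146735/48) × (50) = 3668375/24 ≈ 152848.958 → 152849.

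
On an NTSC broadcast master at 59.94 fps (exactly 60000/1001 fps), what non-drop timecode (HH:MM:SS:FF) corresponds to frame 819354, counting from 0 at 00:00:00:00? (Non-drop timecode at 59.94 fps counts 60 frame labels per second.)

819354 ÷ 60 = 13655 full seconds, remainder 54 frames.
13655 s = 3 h 47 min 35 s.
Timecode: 03:47:35:54.

03:47:35:54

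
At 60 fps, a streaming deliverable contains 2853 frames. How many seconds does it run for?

47.55 seconds

Running time = 2853 / (60) = 47.55 s.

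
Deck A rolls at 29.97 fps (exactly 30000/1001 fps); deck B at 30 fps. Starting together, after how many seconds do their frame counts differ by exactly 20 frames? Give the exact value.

2002/3 seconds

The gap grows by |30 − 30000/1001| = 30/1001 frames per second.
Time for a 20-frame gap: 20 ÷ (30/1001) = 2002/3 s.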